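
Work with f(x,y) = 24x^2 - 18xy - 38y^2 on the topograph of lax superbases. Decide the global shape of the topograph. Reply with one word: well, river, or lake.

D = b²−4ac = (-18)² − 4·24·(-38) = 3972
D > 0 non-square ⇒ indefinite ⇒ periodic river

river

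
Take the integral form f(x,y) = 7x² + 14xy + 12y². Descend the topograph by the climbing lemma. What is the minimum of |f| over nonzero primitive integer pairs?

translate: b→0 (≡14 mod 14), so (7,14,12)→(7,0,5)
flip: (7,0,5)→(5,0,7)
reduced (well bottom): (5,0,7) with a≤c, −a<b≤a
well minimum = a = 5

5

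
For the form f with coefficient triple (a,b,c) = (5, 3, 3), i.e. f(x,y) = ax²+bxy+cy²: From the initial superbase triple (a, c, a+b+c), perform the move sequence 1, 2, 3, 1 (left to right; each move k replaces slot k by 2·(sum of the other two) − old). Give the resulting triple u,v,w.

start (5,3,11) = (f(1,0),f(0,1),f(1,1))
replace slot 1: 2·(3+11) − 5 = 23 → (23,3,11)
replace slot 2: 2·(23+11) − 3 = 65 → (23,65,11)
replace slot 3: 2·(23+65) − 11 = 165 → (23,65,165)
replace slot 1: 2·(65+165) − 23 = 437 → (437,65,165)

437,65,165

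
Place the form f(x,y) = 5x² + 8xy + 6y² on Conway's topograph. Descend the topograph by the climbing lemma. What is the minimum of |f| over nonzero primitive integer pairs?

translate: b→-2 (≡8 mod 10), so (5,8,6)→(5,-2,3)
flip: (5,-2,3)→(3,2,5)
reduced (well bottom): (3,2,5) with a≤c, −a<b≤a
well minimum = a = 3

3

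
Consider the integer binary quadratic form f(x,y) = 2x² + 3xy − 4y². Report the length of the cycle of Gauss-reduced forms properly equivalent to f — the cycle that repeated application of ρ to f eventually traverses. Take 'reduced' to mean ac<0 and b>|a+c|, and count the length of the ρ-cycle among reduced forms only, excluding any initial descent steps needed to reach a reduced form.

D = 41, ⌊√D⌋ = 6
river: ρ → (-4,5,1)
river: ρ → (1,5,-4)
river: ρ → (-4,3,2)
river: ρ → (2,5,-2)
river: ρ → (-2,3,4)
river: ρ → (4,5,-1)
river: ρ → (-1,5,4)
river: ρ → (4,3,-2)
river: ρ → (-2,5,2)
river: ρ → (2,3,-4)
ρ-cycle length = 10 (tail of 0 descent steps not counted)

10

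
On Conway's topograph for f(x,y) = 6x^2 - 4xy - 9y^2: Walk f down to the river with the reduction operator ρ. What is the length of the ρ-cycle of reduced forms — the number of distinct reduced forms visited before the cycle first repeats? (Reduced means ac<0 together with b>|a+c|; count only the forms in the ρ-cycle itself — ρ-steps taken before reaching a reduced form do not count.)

D = 232, ⌊√D⌋ = 15
descent: ρ → (-9,4,6)  [lands on river]
river: ρ → (6,8,-7)
river: ρ → (-7,6,7)
river: ρ → (7,8,-6)
river: ρ → (-6,4,9)
river: ρ → (9,14,-1)
river: ρ → (-1,14,9)
river: ρ → (9,4,-6)
river: ρ → (-6,8,7)
river: ρ → (7,6,-7)
river: ρ → (-7,8,6)
river: ρ → (6,4,-9)
river: ρ → (-9,14,1)
river: ρ → (1,14,-9)
ρ-cycle length = 14 (tail of 1 descent step not counted)

14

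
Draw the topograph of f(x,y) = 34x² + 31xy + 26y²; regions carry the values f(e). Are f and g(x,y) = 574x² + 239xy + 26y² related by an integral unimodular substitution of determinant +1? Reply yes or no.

D₁ = -2575, D₂ = -2575
f: flip: (34,31,26)→(26,-31,34)
f: translate: b→21 (≡-31 mod 52), so (26,-31,34)→(26,21,29)
f: reduced (well bottom): (26,21,29) with a≤c, −a<b≤a
g: flip: (574,239,26)→(26,-239,574)
g: translate: b→21 (≡-239 mod 52), so (26,-239,574)→(26,21,29)
g: reduced (well bottom): (26,21,29) with a≤c, −a<b≤a
reduced forms (26, 21, 29) vs (26, 21, 29) ⇒ equivalent

yes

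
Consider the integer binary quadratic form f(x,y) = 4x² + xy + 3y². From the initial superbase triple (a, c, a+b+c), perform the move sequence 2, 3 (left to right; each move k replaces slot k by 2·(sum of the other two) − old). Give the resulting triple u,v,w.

start (4,3,8) = (f(1,0),f(0,1),f(1,1))
replace slot 2: 2·(4+8) − 3 = 21 → (4,21,8)
replace slot 3: 2·(4+21) − 8 = 42 → (4,21,42)

4,21,42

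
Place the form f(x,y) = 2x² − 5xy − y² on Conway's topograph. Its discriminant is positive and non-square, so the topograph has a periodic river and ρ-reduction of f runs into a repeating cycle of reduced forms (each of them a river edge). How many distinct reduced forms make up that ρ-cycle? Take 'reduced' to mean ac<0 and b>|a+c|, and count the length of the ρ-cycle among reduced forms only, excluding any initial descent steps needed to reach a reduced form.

D = 33, ⌊√D⌋ = 5
descent: ρ → (-1,5,2)  [lands on river]
river: ρ → (2,3,-3)
river: ρ → (-3,3,2)
river: ρ → (2,5,-1)
ρ-cycle length = 4 (tail of 1 descent step not counted)

4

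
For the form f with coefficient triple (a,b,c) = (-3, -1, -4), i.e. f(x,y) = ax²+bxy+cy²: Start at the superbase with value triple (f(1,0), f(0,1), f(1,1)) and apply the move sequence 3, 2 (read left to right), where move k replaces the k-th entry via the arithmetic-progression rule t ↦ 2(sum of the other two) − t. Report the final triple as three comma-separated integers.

start (-3,-4,-8) = (f(1,0),f(0,1),f(1,1))
replace slot 3: 2·((-3)+(-4)) − (-8) = -6 → (-3,-4,-6)
replace slot 2: 2·((-3)+(-6)) − (-4) = -14 → (-3,-14,-6)

-3,-14,-6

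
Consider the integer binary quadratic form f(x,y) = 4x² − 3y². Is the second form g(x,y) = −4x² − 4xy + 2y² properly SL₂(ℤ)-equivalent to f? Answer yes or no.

D₁ = 48, D₂ = 48
river cycle of f (length 2): (-3, 6, 1), (1, 6, -3)
river cycle of g (length 2): (2, 4, -4), (-4, 4, 2)
cycles differ ⇒ inequivalent

no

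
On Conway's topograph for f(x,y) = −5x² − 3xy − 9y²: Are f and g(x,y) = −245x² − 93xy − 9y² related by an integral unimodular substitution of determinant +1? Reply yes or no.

D₁ = -171, D₂ = -171
f is negative-definite; reduce −f:
−f: reduced (well bottom): (5,3,9) with a≤c, −a<b≤a
flip sign back: reduced form of f is (-5,-3,-9)
g is negative-definite; reduce −g:
−g: flip: (245,93,9)→(9,-93,245)
−g: translate: b→-3 (≡-93 mod 18), so (9,-93,245)→(9,-3,5)
−g: flip: (9,-3,5)→(5,3,9)
−g: reduced (well bottom): (5,3,9) with a≤c, −a<b≤a
flip sign back: reduced form of g is (-5,-3,-9)
reduced forms (-5, -3, -9) vs (-5, -3, -9) ⇒ equivalent

yes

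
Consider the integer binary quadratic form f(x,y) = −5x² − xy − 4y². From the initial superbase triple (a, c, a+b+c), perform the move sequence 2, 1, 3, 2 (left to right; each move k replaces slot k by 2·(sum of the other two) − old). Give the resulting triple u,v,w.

start (-5,-4,-10) = (f(1,0),f(0,1),f(1,1))
replace slot 2: 2·((-5)+(-10)) − (-4) = -26 → (-5,-26,-10)
replace slot 1: 2·((-26)+(-10)) − (-5) = -67 → (-67,-26,-10)
replace slot 3: 2·((-67)+(-26)) − (-10) = -176 → (-67,-26,-176)
replace slot 2: 2·((-67)+(-176)) − (-26) = -460 → (-67,-460,-176)

-67,-460,-176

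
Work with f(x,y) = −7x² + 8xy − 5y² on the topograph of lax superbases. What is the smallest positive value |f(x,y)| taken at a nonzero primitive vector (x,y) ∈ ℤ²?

translate: b→6 (≡-8 mod 14), so (7,-8,5)→(7,6,4)
flip: (7,6,4)→(4,-6,7)
translate: b→2 (≡-6 mod 8), so (4,-6,7)→(4,2,5)
reduced (well bottom): (4,2,5) with a≤c, −a<b≤a
well minimum |f| = |-4| = 4 (negative-definite)

4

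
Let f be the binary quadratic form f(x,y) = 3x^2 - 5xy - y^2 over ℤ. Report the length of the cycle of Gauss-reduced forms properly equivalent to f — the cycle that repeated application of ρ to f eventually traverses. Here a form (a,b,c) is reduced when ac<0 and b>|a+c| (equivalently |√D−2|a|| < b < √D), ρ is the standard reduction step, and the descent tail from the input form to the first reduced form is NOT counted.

D = 37, ⌊√D⌋ = 6
descent: ρ → (-1,5,3)  [lands on river]
river: ρ → (3,1,-3)
river: ρ → (-3,5,1)
river: ρ → (1,5,-3)
river: ρ → (-3,1,3)
river: ρ → (3,5,-1)
ρ-cycle length = 6 (tail of 1 descent step not counted)

6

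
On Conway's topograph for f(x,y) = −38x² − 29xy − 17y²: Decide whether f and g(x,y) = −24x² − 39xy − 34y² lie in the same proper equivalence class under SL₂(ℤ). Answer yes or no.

D₁ = -1743, D₂ = -1743
f is negative-definite; reduce −f:
−f: flip: (38,29,17)→(17,-29,38)
−f: translate: b→5 (≡-29 mod 34), so (17,-29,38)→(17,5,26)
−f: reduced (well bottom): (17,5,26) with a≤c, −a<b≤a
flip sign back: reduced form of f is (-17,-5,-26)
g is negative-definite; reduce −g:
−g: translate: b→-9 (≡39 mod 48), so (24,39,34)→(24,-9,19)
−g: flip: (24,-9,19)→(19,9,24)
−g: reduced (well bottom): (19,9,24) with a≤c, −a<b≤a
flip sign back: reduced form of g is (-19,-9,-24)
reduced forms (-17, -5, -26) vs (-19, -9, -24) ⇒ inequivalent

no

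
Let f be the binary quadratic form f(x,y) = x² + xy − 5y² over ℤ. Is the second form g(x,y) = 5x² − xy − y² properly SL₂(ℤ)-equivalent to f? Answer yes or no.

D₁ = 21, D₂ = 21
river cycle of f (length 2): (1, 3, -3), (-3, 3, 1)
river cycle of g (length 2): (-1, 3, 3), (3, 3, -1)
cycles differ ⇒ inequivalent

no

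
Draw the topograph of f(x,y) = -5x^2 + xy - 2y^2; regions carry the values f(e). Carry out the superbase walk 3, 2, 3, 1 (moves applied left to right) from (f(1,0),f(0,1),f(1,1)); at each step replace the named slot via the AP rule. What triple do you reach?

start (-5,-2,-6) = (f(1,0),f(0,1),f(1,1))
replace slot 3: 2·((-5)+(-2)) − (-6) = -8 → (-5,-2,-8)
replace slot 2: 2·((-5)+(-8)) − (-2) = -24 → (-5,-24,-8)
replace slot 3: 2·((-5)+(-24)) − (-8) = -50 → (-5,-24,-50)
replace slot 1: 2·((-24)+(-50)) − (-5) = -143 → (-143,-24,-50)

-143,-24,-50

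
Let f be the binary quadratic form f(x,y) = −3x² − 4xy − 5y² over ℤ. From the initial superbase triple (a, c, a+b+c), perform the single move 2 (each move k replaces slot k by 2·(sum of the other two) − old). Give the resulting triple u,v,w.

start (-3,-5,-12) = (f(1,0),f(0,1),f(1,1))
replace slot 2: 2·((-3)+(-12)) − (-5) = -25 → (-3,-25,-12)

-3,-25,-12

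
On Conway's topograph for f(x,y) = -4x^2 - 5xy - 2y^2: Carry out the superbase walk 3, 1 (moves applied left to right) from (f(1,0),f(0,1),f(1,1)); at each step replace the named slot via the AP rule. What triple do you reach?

start (-4,-2,-11) = (f(1,0),f(0,1),f(1,1))
replace slot 3: 2·((-4)+(-2)) − (-11) = -1 → (-4,-2,-1)
replace slot 1: 2·((-2)+(-1)) − (-4) = -2 → (-2,-2,-1)

-2,-2,-1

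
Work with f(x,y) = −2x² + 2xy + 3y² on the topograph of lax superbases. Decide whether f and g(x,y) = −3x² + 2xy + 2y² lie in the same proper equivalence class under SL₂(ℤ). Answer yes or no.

D₁ = 28, D₂ = 28
river cycle of f (length 4): (3, 4, -1), (-1, 4, 3), (3, 2, -2), (-2, 2, 3)
river cycle of g (length 4): (2, 2, -3), (-3, 4, 1), (1, 4, -3), (-3, 2, 2)
cycles differ ⇒ inequivalent

no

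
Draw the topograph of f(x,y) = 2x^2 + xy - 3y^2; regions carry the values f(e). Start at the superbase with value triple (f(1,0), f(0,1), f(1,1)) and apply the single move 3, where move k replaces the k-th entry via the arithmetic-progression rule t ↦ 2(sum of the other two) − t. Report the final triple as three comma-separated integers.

start (2,-3,0) = (f(1,0),f(0,1),f(1,1))
replace slot 3: 2·(2+(-3)) − 0 = -2 → (2,-3,-2)

2,-3,-2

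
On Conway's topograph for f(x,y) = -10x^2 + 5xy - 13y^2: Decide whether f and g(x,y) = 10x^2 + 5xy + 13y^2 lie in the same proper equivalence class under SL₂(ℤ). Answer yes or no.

D₁ = -495, D₂ = -495
f is negative-definite; reduce −f:
−f: reduced (well bottom): (10,-5,13) with a≤c, −a<b≤a
flip sign back: reduced form of f is (-10,5,-13)
g: reduced (well bottom): (10,5,13) with a≤c, −a<b≤a
reduced forms (-10, 5, -13) vs (10, 5, 13) ⇒ inequivalent

no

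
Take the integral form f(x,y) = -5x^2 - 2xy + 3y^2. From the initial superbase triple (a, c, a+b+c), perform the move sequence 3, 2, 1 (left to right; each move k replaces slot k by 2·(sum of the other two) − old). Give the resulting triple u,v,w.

start (-5,3,-4) = (f(1,0),f(0,1),f(1,1))
replace slot 3: 2·((-5)+3) − (-4) = 0 → (-5,3,0)
replace slot 2: 2·((-5)+0) − 3 = -13 → (-5,-13,0)
replace slot 1: 2·((-13)+0) − (-5) = -21 → (-21,-13,0)

-21,-13,0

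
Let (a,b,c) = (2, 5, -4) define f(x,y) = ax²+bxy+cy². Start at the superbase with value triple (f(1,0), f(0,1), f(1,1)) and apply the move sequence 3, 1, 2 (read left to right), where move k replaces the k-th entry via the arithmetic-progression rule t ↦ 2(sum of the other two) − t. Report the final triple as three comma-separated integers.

start (2,-4,3) = (f(1,0),f(0,1),f(1,1))
replace slot 3: 2·(2+(-4)) − 3 = -7 → (2,-4,-7)
replace slot 1: 2·((-4)+(-7)) − 2 = -24 → (-24,-4,-7)
replace slot 2: 2·((-24)+(-7)) − (-4) = -58 → (-24,-58,-7)

-24,-58,-7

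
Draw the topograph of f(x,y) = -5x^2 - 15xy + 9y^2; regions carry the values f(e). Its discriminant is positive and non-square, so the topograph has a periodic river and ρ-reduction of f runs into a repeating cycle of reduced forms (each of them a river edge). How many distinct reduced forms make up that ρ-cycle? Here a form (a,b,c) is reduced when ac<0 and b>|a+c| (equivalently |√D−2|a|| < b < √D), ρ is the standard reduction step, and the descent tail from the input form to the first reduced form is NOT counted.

D = 405, ⌊√D⌋ = 20
descent: ρ → (9,15,-5)  [lands on river]
river: ρ → (-5,15,9)
river: ρ → (9,3,-11)
river: ρ → (-11,19,1)
river: ρ → (1,19,-11)
river: ρ → (-11,3,9)
ρ-cycle length = 6 (tail of 1 descent step not counted)

6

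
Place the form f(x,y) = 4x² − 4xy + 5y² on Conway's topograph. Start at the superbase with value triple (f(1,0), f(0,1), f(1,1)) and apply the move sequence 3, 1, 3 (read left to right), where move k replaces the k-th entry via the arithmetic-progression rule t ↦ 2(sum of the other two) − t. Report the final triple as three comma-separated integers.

start (4,5,5) = (f(1,0),f(0,1),f(1,1))
replace slot 3: 2·(4+5) − 5 = 13 → (4,5,13)
replace slot 1: 2·(5+13) − 4 = 32 → (32,5,13)
replace slot 3: 2·(32+5) − 13 = 61 → (32,5,61)

32,5,61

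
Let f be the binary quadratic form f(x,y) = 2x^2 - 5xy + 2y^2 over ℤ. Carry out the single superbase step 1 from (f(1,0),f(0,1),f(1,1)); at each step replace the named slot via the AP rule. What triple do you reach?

start (2,2,-1) = (f(1,0),f(0,1),f(1,1))
replace slot 1: 2·(2+(-1)) − 2 = 0 → (0,2,-1)

0,2,-1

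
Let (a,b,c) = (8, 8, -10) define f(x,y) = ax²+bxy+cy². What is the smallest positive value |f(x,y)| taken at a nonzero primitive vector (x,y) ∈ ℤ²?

river: ρ → (-10,12,6)
river: ρ → (6,12,-10)
river: ρ → (-10,8,8)
river: ρ → (8,8,-10)
closes: descent 0, river 4
min |a| on river = 6

6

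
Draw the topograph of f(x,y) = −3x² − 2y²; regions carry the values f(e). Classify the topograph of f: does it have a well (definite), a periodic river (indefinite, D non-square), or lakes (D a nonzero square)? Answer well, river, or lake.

D = b²−4ac = 0² − 4·(-3)·(-2) = -24
D < 0 ⇒ definite ⇒ every region one sign ⇒ single well

well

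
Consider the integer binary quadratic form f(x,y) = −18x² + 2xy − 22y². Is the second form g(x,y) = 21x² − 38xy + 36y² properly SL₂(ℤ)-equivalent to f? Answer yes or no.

D₁ = -1580, D₂ = -1580
f is negative-definite; reduce −f:
−f: reduced (well bottom): (18,-2,22) with a≤c, −a<b≤a
flip sign back: reduced form of f is (-18,2,-22)
g: translate: b→4 (≡-38 mod 42), so (21,-38,36)→(21,4,19)
g: flip: (21,4,19)→(19,-4,21)
g: reduced (well bottom): (19,-4,21) with a≤c, −a<b≤a
reduced forms (-18, 2, -22) vs (19, -4, 21) ⇒ inequivalent

no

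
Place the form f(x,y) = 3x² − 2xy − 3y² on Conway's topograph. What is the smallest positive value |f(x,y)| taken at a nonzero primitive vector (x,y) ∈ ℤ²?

descent: ρ → (-3,2,3)  [lands on river]
river: ρ → (3,4,-2)
river: ρ → (-2,4,3)
river: ρ → (3,2,-3)
river: ρ → (-3,4,2)
river: ρ → (2,4,-3)
closes: descent 1, river 6
min |a| on river = 2

2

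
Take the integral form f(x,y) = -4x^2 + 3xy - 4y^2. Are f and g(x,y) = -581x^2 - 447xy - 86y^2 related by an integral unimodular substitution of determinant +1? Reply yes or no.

D₁ = -55, D₂ = -55
f is negative-definite; reduce −f:
−f: flip: (4,-3,4)→(4,3,4)
−f: reduced (well bottom): (4,3,4) with a≤c, −a<b≤a
flip sign back: reduced form of f is (-4,-3,-4)
g is negative-definite; reduce −g:
−g: flip: (581,447,86)→(86,-447,581)
−g: translate: b→69 (≡-447 mod 172), so (86,-447,581)→(86,69,14)
−g: flip: (86,69,14)→(14,-69,86)
−g: translate: b→-13 (≡-69 mod 28), so (14,-69,86)→(14,-13,4)
−g: flip: (14,-13,4)→(4,13,14)
−g: translate: b→-3 (≡13 mod 8), so (4,13,14)→(4,-3,4)
−g: flip: (4,-3,4)→(4,3,4)
−g: reduced (well bottom): (4,3,4) with a≤c, −a<b≤a
flip sign back: reduced form of g is (-4,-3,-4)
reduced forms (-4, -3, -4) vs (-4, -3, -4) ⇒ equivalent

yes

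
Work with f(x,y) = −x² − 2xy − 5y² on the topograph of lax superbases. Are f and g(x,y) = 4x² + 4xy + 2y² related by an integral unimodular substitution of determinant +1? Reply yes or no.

D₁ = -16, D₂ = -16
f is negative-definite; reduce −f:
−f: translate: b→0 (≡2 mod 2), so (1,2,5)→(1,0,4)
−f: reduced (well bottom): (1,0,4) with a≤c, −a<b≤a
flip sign back: reduced form of f is (-1,0,-4)
g: flip: (4,4,2)→(2,-4,4)
g: translate: b→0 (≡-4 mod 4), so (2,-4,4)→(2,0,2)
g: reduced (well bottom): (2,0,2) with a≤c, −a<b≤a
reduced forms (-1, 0, -4) vs (2, 0, 2) ⇒ inequivalent

no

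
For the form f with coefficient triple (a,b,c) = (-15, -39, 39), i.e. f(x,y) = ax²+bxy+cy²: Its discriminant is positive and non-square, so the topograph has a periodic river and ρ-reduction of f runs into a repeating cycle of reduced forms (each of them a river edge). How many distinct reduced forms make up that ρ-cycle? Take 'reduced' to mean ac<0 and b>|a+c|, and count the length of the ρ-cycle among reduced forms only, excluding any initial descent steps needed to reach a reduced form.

D = 3861, ⌊√D⌋ = 62
descent: ρ → (39,39,-15)  [lands on river]
river: ρ → (-15,51,21)
river: ρ → (21,33,-33)
river: ρ → (-33,33,21)
river: ρ → (21,51,-15)
river: ρ → (-15,39,39)
ρ-cycle length = 6 (tail of 1 descent step not counted)

6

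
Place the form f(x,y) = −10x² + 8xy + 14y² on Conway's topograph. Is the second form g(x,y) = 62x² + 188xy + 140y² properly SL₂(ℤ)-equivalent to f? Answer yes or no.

D₁ = 624, D₂ = 624
river cycle of f (length 6): (14, 20, -4), (-4, 20, 14), (14, 8, -10), (-10, 12, 12), (12, 12, -10), (-10, 8, 14)
river cycle of g (length 6): (14, 20, -4), (-4, 20, 14), (14, 8, -10), (-10, 12, 12), (12, 12, -10), (-10, 8, 14)
cycles coincide ⇒ equivalent

yes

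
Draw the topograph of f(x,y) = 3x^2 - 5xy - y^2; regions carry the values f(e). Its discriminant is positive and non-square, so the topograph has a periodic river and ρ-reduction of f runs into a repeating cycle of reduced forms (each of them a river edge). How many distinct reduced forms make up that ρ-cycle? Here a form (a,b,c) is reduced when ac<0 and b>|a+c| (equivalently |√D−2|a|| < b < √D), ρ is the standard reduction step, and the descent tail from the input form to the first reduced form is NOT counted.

D = 37, ⌊√D⌋ = 6
descent: ρ → (-1,5,3)  [lands on river]
river: ρ → (3,1,-3)
river: ρ → (-3,5,1)
river: ρ → (1,5,-3)
river: ρ → (-3,1,3)
river: ρ → (3,5,-1)
ρ-cycle length = 6 (tail of 1 descent step not counted)

6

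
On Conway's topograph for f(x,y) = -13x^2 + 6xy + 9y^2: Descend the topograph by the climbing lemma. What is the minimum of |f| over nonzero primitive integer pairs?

river: ρ → (9,12,-10)
river: ρ → (-10,8,11)
river: ρ → (11,14,-7)
river: ρ → (-7,14,11)
river: ρ → (11,8,-10)
river: ρ → (-10,12,9)
river: ρ → (9,6,-13)
river: ρ → (-13,20,2)
river: ρ → (2,20,-13)
river: ρ → (-13,6,9)
closes: descent 0, river 10
min |a| on river = 2

2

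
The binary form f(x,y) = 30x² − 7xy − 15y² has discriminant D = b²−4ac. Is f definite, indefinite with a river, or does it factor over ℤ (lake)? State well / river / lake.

D = b²−4ac = (-7)² − 4·30·(-15) = 1849
D = 43² is a perfect square ⇒ form factors over ℤ ⇒ lakes

lake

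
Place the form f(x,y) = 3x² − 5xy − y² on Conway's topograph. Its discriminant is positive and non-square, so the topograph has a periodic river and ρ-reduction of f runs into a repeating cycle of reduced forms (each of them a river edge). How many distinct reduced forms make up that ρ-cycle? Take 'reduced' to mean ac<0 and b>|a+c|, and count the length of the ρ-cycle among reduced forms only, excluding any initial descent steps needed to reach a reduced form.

D = 37, ⌊√D⌋ = 6
descent: ρ → (-1,5,3)  [lands on river]
river: ρ → (3,1,-3)
river: ρ → (-3,5,1)
river: ρ → (1,5,-3)
river: ρ → (-3,1,3)
river: ρ → (3,5,-1)
ρ-cycle length = 6 (tail of 1 descent step not counted)

6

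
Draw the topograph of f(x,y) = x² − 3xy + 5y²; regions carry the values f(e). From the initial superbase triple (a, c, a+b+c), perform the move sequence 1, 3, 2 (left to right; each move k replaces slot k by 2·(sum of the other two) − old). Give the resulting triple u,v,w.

start (1,5,3) = (f(1,0),f(0,1),f(1,1))
replace slot 1: 2·(5+3) − 1 = 15 → (15,5,3)
replace slot 3: 2·(15+5) − 3 = 37 → (15,5,37)
replace slot 2: 2·(15+37) − 5 = 99 → (15,99,37)

15,99,37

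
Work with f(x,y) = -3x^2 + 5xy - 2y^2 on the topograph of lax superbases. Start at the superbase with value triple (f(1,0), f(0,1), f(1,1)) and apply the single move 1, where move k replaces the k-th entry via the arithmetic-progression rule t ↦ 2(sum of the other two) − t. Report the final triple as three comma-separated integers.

start (-3,-2,0) = (f(1,0),f(0,1),f(1,1))
replace slot 1: 2·((-2)+0) − (-3) = -1 → (-1,-2,0)

-1,-2,0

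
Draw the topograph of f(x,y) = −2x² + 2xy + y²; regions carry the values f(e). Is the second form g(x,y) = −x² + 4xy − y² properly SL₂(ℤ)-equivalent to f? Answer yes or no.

D₁ = 12, D₂ = 12
river cycle of f (length 2): (1, 2, -2), (-2, 2, 1)
river cycle of g (length 2): (-1, 2, 2), (2, 2, -1)
cycles differ ⇒ inequivalent

no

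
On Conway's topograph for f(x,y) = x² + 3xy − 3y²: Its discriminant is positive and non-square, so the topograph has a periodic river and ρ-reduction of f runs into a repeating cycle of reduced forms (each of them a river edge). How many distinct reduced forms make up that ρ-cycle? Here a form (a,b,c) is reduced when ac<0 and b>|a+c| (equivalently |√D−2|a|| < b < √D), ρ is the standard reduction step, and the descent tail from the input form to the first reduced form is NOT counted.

D = 21, ⌊√D⌋ = 4
river: ρ → (-3,3,1)
river: ρ → (1,3,-3)
ρ-cycle length = 2 (tail of 0 descent steps not counted)

2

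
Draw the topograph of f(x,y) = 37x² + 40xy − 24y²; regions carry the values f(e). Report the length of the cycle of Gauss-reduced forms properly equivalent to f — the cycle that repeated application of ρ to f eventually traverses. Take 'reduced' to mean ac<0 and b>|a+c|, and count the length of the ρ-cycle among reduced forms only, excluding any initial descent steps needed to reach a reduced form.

D = 5152, ⌊√D⌋ = 71
river: ρ → (-24,56,21)
river: ρ → (21,70,-3)
river: ρ → (-3,68,44)
river: ρ → (44,20,-27)
river: ρ → (-27,34,37)
river: ρ → (37,40,-24)
ρ-cycle length = 6 (tail of 0 descent steps not counted)

6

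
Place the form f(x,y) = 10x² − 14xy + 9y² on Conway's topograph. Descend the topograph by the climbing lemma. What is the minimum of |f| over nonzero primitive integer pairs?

translate: b→6 (≡-14 mod 20), so (10,-14,9)→(10,6,5)
flip: (10,6,5)→(5,-6,10)
translate: b→4 (≡-6 mod 10), so (5,-6,10)→(5,4,9)
reduced (well bottom): (5,4,9) with a≤c, −a<b≤a
well minimum = a = 5

5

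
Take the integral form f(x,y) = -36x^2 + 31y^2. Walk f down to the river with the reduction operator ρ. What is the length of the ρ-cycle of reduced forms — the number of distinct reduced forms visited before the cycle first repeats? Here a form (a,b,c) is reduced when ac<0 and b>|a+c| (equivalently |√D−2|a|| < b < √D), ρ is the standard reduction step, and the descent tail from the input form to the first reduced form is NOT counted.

D = 4464, ⌊√D⌋ = 66
descent: ρ → (31,62,-5)  [lands on river]
river: ρ → (-5,58,55)
river: ρ → (55,52,-8)
river: ρ → (-8,60,27)
river: ρ → (27,48,-20)
river: ρ → (-20,32,43)
river: ρ → (43,54,-9)
river: ρ → (-9,54,43)
river: ρ → (43,32,-20)
river: ρ → (-20,48,27)
river: ρ → (27,60,-8)
river: ρ → (-8,52,55)
river: ρ → (55,58,-5)
river: ρ → (-5,62,31)
ρ-cycle length = 14 (tail of 1 descent step not counted)

14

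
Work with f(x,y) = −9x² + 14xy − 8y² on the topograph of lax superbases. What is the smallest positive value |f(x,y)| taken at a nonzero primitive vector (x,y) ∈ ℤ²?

translate: b→4 (≡-14 mod 18), so (9,-14,8)→(9,4,3)
flip: (9,4,3)→(3,-4,9)
translate: b→2 (≡-4 mod 6), so (3,-4,9)→(3,2,8)
reduced (well bottom): (3,2,8) with a≤c, −a<b≤a
well minimum |f| = |-3| = 3 (negative-definite)

3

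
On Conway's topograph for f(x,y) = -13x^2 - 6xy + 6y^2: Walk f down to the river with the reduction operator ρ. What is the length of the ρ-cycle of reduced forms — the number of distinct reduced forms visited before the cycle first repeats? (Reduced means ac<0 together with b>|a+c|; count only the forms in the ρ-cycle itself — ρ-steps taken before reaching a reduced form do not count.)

D = 348, ⌊√D⌋ = 18
descent: ρ → (6,18,-1)  [lands on river]
river: ρ → (-1,18,6)
ρ-cycle length = 2 (tail of 1 descent step not counted)

2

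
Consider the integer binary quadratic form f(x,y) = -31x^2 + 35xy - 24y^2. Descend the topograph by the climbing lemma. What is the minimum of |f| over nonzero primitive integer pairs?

translate: b→27 (≡-35 mod 62), so (31,-35,24)→(31,27,20)
flip: (31,27,20)→(20,-27,31)
translate: b→13 (≡-27 mod 40), so (20,-27,31)→(20,13,24)
reduced (well bottom): (20,13,24) with a≤c, −a<b≤a
well minimum |f| = |-20| = 20 (negative-definite)

20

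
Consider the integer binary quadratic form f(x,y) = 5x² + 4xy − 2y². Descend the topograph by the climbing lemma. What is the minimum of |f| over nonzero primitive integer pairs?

river: ρ → (-2,4,5)
river: ρ → (5,6,-1)
river: ρ → (-1,6,5)
river: ρ → (5,4,-2)
closes: descent 0, river 4
min |a| on river = 1

1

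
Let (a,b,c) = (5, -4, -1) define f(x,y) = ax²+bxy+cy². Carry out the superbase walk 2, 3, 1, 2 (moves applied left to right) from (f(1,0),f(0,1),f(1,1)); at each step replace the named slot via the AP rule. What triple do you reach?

start (5,-1,0) = (f(1,0),f(0,1),f(1,1))
replace slot 2: 2·(5+0) − (-1) = 11 → (5,11,0)
replace slot 3: 2·(5+11) − 0 = 32 → (5,11,32)
replace slot 1: 2·(11+32) − 5 = 81 → (81,11,32)
replace slot 2: 2·(81+32) − 11 = 215 → (81,215,32)

81,215,32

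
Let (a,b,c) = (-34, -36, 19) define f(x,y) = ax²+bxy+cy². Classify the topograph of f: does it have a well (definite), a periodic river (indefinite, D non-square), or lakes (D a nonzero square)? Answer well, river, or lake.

D = b²−4ac = (-36)² − 4·(-34)·19 = 3880
D > 0 non-square ⇒ indefinite ⇒ periodic river

river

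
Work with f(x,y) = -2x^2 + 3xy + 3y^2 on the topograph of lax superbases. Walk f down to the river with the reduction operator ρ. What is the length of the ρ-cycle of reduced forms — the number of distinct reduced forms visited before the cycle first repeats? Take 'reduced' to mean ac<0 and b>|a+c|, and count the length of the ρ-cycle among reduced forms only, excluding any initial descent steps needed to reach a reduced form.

D = 33, ⌊√D⌋ = 5
river: ρ → (3,3,-2)
river: ρ → (-2,5,1)
river: ρ → (1,5,-2)
river: ρ → (-2,3,3)
ρ-cycle length = 4 (tail of 0 descent steps not counted)

4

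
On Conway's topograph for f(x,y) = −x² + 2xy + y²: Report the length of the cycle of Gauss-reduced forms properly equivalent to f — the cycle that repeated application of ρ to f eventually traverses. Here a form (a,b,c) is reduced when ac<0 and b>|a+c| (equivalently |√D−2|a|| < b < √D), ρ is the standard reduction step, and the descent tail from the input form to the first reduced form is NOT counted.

D = 8, ⌊√D⌋ = 2
river: ρ → (1,2,-1)
river: ρ → (-1,2,1)
ρ-cycle length = 2 (tail of 0 descent steps not counted)

2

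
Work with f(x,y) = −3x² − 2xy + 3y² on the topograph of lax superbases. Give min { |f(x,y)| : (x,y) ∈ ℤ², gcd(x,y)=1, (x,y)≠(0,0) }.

descent: ρ → (3,2,-3)  [lands on river]
river: ρ → (-3,4,2)
river: ρ → (2,4,-3)
river: ρ → (-3,2,3)
river: ρ → (3,4,-2)
river: ρ → (-2,4,3)
closes: descent 1, river 6
min |a| on river = 2

2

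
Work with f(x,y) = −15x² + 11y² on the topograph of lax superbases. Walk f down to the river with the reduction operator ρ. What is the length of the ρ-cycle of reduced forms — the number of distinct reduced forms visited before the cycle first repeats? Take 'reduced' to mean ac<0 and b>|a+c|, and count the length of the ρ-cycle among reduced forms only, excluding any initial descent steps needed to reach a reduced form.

D = 660, ⌊√D⌋ = 25
descent: ρ → (11,22,-4)  [lands on river]
river: ρ → (-4,18,21)
river: ρ → (21,24,-1)
river: ρ → (-1,24,21)
river: ρ → (21,18,-4)
river: ρ → (-4,22,11)
ρ-cycle length = 6 (tail of 1 descent step not counted)

6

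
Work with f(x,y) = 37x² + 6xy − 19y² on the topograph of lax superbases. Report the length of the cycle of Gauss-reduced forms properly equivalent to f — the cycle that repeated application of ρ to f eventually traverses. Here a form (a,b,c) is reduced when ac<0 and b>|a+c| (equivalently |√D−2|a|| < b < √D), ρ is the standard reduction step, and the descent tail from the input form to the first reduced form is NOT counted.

D = 2848, ⌊√D⌋ = 53
descent: ρ → (-19,32,24)  [lands on river]
river: ρ → (24,16,-27)
river: ρ → (-27,38,13)
river: ρ → (13,40,-24)
river: ρ → (-24,8,29)
river: ρ → (29,50,-3)
river: ρ → (-3,52,12)
river: ρ → (12,44,-19)
ρ-cycle length = 8 (tail of 1 descent step not counted)

8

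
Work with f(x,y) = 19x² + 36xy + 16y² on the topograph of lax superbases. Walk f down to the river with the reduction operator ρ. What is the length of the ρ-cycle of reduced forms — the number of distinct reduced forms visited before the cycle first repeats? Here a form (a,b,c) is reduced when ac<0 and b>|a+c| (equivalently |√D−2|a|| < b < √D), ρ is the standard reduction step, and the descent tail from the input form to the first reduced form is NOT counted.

D = 80, ⌊√D⌋ = 8
descent: ρ → (16,-4,-1)
descent: ρ → (-1,8,4)  [lands on river]
river: ρ → (4,8,-1)
ρ-cycle length = 2 (tail of 2 descent steps not counted)

2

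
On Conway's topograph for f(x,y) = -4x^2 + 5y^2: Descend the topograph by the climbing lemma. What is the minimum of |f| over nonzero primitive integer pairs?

descent: ρ → (5,0,-4)
descent: ρ → (-4,8,1)  [lands on river]
river: ρ → (1,8,-4)
closes: descent 2, river 2
min |a| on river = 1

1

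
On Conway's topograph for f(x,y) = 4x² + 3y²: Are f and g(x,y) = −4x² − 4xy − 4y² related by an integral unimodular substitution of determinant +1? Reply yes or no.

D₁ = -48, D₂ = -48
f: flip: (4,0,3)→(3,0,4)
f: reduced (well bottom): (3,0,4) with a≤c, −a<b≤a
g is negative-definite; reduce −g:
−g: reduced (well bottom): (4,4,4) with a≤c, −a<b≤a
flip sign back: reduced form of g is (-4,-4,-4)
reduced forms (3, 0, 4) vs (-4, -4, -4) ⇒ inequivalent

no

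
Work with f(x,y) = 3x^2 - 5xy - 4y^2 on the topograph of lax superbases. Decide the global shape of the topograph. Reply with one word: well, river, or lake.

D = b²−4ac = (-5)² − 4·3·(-4) = 73
D > 0 non-square ⇒ indefinite ⇒ periodic river

river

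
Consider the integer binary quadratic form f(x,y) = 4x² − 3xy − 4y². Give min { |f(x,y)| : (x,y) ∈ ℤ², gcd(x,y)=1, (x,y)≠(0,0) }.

descent: ρ → (-4,3,4)  [lands on river]
river: ρ → (4,5,-3)
river: ρ → (-3,7,2)
river: ρ → (2,5,-6)
river: ρ → (-6,7,1)
river: ρ → (1,7,-6)
river: ρ → (-6,5,2)
river: ρ → (2,7,-3)
river: ρ → (-3,5,4)
river: ρ → (4,3,-4)
river: ρ → (-4,5,3)
river: ρ → (3,7,-2)
river: ρ → (-2,5,6)
river: ρ → (6,7,-1)
river: ρ → (-1,7,6)
river: ρ → (6,5,-2)
river: ρ → (-2,7,3)
river: ρ → (3,5,-4)
closes: descent 1, river 18
min |a| on river = 1

1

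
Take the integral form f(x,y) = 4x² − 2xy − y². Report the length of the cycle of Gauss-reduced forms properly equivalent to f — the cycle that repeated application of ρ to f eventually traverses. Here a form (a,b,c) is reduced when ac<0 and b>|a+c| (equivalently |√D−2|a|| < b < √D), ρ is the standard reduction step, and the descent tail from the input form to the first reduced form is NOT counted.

D = 20, ⌊√D⌋ = 4
descent: ρ → (-1,4,1)  [lands on river]
river: ρ → (1,4,-1)
ρ-cycle length = 2 (tail of 1 descent step not counted)

2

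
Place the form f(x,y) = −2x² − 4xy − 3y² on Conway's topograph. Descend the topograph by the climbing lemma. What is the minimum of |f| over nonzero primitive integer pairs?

translate: b→0 (≡4 mod 4), so (2,4,3)→(2,0,1)
flip: (2,0,1)→(1,0,2)
reduced (well bottom): (1,0,2) with a≤c, −a<b≤a
well minimum |f| = |-1| = 1 (negative-definite)

1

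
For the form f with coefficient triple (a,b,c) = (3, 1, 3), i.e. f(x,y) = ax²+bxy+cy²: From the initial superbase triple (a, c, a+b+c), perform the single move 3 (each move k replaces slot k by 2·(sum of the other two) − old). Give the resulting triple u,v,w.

start (3,3,7) = (f(1,0),f(0,1),f(1,1))
replace slot 3: 2·(3+3) − 7 = 5 → (3,3,5)

3,3,5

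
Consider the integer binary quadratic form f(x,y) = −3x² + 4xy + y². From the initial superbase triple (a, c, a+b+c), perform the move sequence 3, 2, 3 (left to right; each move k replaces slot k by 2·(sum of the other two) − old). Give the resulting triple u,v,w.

start (-3,1,2) = (f(1,0),f(0,1),f(1,1))
replace slot 3: 2·((-3)+1) − 2 = -6 → (-3,1,-6)
replace slot 2: 2·((-3)+(-6)) − 1 = -19 → (-3,-19,-6)
replace slot 3: 2·((-3)+(-19)) − (-6) = -38 → (-3,-19,-38)

-3,-19,-38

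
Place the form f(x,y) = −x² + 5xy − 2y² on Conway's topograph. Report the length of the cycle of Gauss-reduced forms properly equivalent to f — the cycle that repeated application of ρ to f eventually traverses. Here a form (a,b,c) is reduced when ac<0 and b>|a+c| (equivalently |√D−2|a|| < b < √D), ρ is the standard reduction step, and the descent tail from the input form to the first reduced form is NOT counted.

D = 17, ⌊√D⌋ = 4
descent: ρ → (-2,3,1)  [lands on river]
river: ρ → (1,3,-2)
river: ρ → (-2,1,2)
river: ρ → (2,3,-1)
river: ρ → (-1,3,2)
river: ρ → (2,1,-2)
ρ-cycle length = 6 (tail of 1 descent step not counted)

6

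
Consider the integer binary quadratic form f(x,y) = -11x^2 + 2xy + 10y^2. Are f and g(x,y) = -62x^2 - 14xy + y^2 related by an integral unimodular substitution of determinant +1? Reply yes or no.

D₁ = 444, D₂ = 444
river cycle of f (length 6): (10, 18, -3), (-3, 18, 10), (10, 2, -11), (-11, 20, 1), (1, 20, -11), (-11, 2, 10)
river cycle of g (length 6): (1, 20, -11), (-11, 2, 10), (10, 18, -3), (-3, 18, 10), (10, 2, -11), (-11, 20, 1)
cycles coincide ⇒ equivalent

yes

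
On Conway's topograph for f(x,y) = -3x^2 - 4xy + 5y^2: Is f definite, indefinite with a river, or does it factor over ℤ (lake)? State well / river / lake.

D = b²−4ac = (-4)² − 4·(-3)·5 = 76
D > 0 non-square ⇒ indefinite ⇒ periodic river

river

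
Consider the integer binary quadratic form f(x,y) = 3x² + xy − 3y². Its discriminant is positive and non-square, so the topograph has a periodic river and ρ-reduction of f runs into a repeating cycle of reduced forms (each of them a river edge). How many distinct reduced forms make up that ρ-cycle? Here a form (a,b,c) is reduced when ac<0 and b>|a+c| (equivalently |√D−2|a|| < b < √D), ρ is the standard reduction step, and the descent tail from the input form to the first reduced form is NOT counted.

D = 37, ⌊√D⌋ = 6
river: ρ → (-3,5,1)
river: ρ → (1,5,-3)
river: ρ → (-3,1,3)
river: ρ → (3,5,-1)
river: ρ → (-1,5,3)
river: ρ → (3,1,-3)
ρ-cycle length = 6 (tail of 0 descent steps not counted)

6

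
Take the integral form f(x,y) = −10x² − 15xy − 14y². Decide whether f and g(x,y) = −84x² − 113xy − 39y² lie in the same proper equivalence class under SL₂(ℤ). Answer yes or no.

D₁ = -335, D₂ = -335
f is negative-definite; reduce −f:
−f: translate: b→-5 (≡15 mod 20), so (10,15,14)→(10,-5,9)
−f: flip: (10,-5,9)→(9,5,10)
−f: reduced (well bottom): (9,5,10) with a≤c, −a<b≤a
flip sign back: reduced form of f is (-9,-5,-10)
g is negative-definite; reduce −g:
−g: translate: b→-55 (≡113 mod 168), so (84,113,39)→(84,-55,10)
−g: flip: (84,-55,10)→(10,55,84)
−g: translate: b→-5 (≡55 mod 20), so (10,55,84)→(10,-5,9)
−g: flip: (10,-5,9)→(9,5,10)
−g: reduced (well bottom): (9,5,10) with a≤c, −a<b≤a
flip sign back: reduced form of g is (-9,-5,-10)
reduced forms (-9, -5, -10) vs (-9, -5, -10) ⇒ equivalent

yes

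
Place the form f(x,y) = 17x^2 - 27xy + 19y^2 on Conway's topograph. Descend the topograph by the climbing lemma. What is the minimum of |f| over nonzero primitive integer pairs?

translate: b→7 (≡-27 mod 34), so (17,-27,19)→(17,7,9)
flip: (17,7,9)→(9,-7,17)
reduced (well bottom): (9,-7,17) with a≤c, −a<b≤a
well minimum = a = 9

9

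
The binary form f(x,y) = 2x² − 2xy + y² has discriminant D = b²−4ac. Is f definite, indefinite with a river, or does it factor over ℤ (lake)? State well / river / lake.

D = b²−4ac = (-2)² − 4·2·1 = -4
D < 0 ⇒ definite ⇒ every region one sign ⇒ single well

well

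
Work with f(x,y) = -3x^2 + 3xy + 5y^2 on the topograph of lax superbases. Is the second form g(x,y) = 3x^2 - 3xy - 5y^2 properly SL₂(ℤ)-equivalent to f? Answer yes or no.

D₁ = 69, D₂ = 69
river cycle of f (length 4): (5, 7, -1), (-1, 7, 5), (5, 3, -3), (-3, 3, 5)
river cycle of g (length 4): (-5, 3, 3), (3, 3, -5), (-5, 7, 1), (1, 7, -5)
cycles differ ⇒ inequivalent

no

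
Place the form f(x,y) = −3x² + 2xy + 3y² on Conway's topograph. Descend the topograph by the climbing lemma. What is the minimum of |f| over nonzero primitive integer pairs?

river: ρ → (3,4,-2)
river: ρ → (-2,4,3)
river: ρ → (3,2,-3)
river: ρ → (-3,4,2)
river: ρ → (2,4,-3)
river: ρ → (-3,2,3)
closes: descent 0, river 6
min |a| on river = 2

2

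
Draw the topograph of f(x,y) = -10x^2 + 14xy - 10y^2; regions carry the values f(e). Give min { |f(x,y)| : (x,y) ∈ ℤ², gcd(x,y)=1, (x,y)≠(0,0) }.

translate: b→6 (≡-14 mod 20), so (10,-14,10)→(10,6,6)
flip: (10,6,6)→(6,-6,10)
translate: b→6 (≡-6 mod 12), so (6,-6,10)→(6,6,10)
reduced (well bottom): (6,6,10) with a≤c, −a<b≤a
well minimum |f| = |-6| = 6 (negative-definite)

6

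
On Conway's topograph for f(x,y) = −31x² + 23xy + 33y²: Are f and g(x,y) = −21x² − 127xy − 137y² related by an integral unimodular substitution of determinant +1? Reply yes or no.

D₁ = 4621, D₂ = 4621
river cycle of f (length 82): (33, 43, -21), (-21, 41, 35), (35, 29, -27), (-27, 25, 37), (37, 49, -15), (-15, 41, 49), (49, 57, -7), (-7, 55, 57), (57, 59, -5), (-5, 61, 45), … (72 more)
river cycle of g (length 82): (-21, 41, 35), (35, 29, -27), (-27, 25, 37), (37, 49, -15), (-15, 41, 49), (49, 57, -7), (-7, 55, 57), (57, 59, -5), (-5, 61, 45), (45, 29, -21), … (72 more)
cycles coincide ⇒ equivalent

yes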